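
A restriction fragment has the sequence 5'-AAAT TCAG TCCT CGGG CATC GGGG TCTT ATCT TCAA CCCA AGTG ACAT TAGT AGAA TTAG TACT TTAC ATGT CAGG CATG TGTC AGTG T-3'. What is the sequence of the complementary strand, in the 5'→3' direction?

Pairing A↔T and G↔C gives TTTAAGTCAGGAGCCCGTAGCCCCAGAATAGAAGTTGGGTTCACTGTAATCATCTTAATCATGAAATGTACAGTCCGTACACAGTCACA, running 3'→5'. Reverse for the 5'→3' convention.

5'-ACACTGACACATGCCTGACATGTAAAGTACTAATTCTACTAATGTCACTTGGGTTGAAGATAAGACCCCGATGCCCGAGGACTGAATTT-3'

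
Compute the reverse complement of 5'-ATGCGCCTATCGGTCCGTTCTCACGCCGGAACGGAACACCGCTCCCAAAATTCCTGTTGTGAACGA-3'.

5'-TCGTTCACAACAGGAATTTTGGGAGCGGTGTTCCGTTCCGGCGTGAGAACGGACCGATAGGCGCAT-3'

Complement each base (A↔T, G↔C): TACGCGGATAGCCAGGCAAGAGTGCGGCCTTGCCTTGTGGCGAGGGTTTTAAGGACAACACTTGCT. Then reverse.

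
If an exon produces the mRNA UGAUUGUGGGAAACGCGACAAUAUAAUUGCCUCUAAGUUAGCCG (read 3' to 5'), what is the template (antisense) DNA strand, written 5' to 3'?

Written 5'→3' the mRNA is GCCGAUUGAAUCUCCGUUAAUAUAACAGCGCAAAGGGUGUUAGU, so the coding DNA strand is GCCGATTGAATCTCCGTTAATATAACAGCGCAAAGGGTGTTAGT. The template is its reverse complement.

5'-ACTAACACCCTTTGCGCTGTTATATTAACGGAGATTCAATCGGC-3'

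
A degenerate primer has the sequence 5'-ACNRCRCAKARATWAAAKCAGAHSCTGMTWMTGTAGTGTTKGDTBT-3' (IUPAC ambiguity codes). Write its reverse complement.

5′-AVAHCMAACACTACAKWAKCAGSDTCTGMTTTWATYTMTGYGYNGT-3′

Standard pairs A↔T, G↔C; ambiguity codes pair R↔Y, M↔K, W↔W, S↔S, B↔V, D↔H, N↔N. Complement (TGNYGYGTMTYTAWTTTMGTCTDSGACKAWKACATCACAAMCHAVA), then reverse for 5'→3'.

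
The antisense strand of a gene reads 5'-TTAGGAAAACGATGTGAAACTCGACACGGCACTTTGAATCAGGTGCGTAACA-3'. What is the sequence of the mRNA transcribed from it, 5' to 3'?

5′-UGUUACGCACCUGAUUCAAAGUGCCGUGUCGAGUUUCACAUCGUUUUCCUAA-3′

The mRNA has the sequence of the coding strand (reverse complement of the template) with T→U. Reverse complement of TTAGGAAAACGATGTGAAACTCGACACGGCACTTTGAATCAGGTGCGTAACA is TGTTACGCACCTGATTCAAAGTGCCGTGTCGAGTTTCACATCGTTTTCCTAA; then T→U.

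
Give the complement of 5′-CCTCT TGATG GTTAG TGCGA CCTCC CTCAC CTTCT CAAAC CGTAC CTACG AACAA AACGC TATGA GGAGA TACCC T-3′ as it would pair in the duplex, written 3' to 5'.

Base-pairing A↔T, G↔C gives the complement. The complementary strand is antiparallel, so paired with a 5'→3' strand it runs 3'→5'.

3'-GGAGAACTACCAATCACGCTGGAGGGAGTGGAAGAGTTTGGCATGGATGCTTGTTTTGCGATACTCCTCTATGGGA-5'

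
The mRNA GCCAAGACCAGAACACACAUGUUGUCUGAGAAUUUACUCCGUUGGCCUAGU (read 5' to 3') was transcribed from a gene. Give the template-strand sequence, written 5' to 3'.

Replace U with T to get the coding DNA strand: GCCAAGACCAGAACACACATGTTGTCTGAGAATTTACTCCGTTGGCCTAGT. The template strand is its reverse complement (complement CGGTTCTGGTCTTGTGTGTACAACAGACTCTTAAATGAGGCAACCGGATCA, then reverse).

5′-ACTAGGCCAACGGAGTAAATTCTCAGACAACATGTGTGTTCTGGTCTTGGC-3′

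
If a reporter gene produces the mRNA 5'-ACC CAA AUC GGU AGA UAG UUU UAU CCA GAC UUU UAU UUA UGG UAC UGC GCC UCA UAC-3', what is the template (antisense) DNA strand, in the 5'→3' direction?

Replace U with T to get the coding DNA strand: ACCCAAATCGGTAGATAGTTTTATCCAGACTTTTATTTATGGTACTGCGCCTCATAC. The template strand is its reverse complement (complement TGGGTTTAGCCATCTATCAAAATAGGTCTGAAAATAAATACCATGACGCGGAGTATG, then reverse).

5'-GTATGAGGCGCAGTACCATAAATAAAAGTCTGGATAAAACTATCTACCGATTTGGGT-3'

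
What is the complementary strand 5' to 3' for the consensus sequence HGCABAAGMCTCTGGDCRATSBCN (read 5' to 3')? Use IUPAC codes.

Standard pairs A↔T, G↔C; ambiguity codes pair R↔Y, M↔K, S↔S, B↔V, D↔H, N↔N. Complement (DCGTVTTCKGAGACCHGYTASVGN), then reverse for 5'→3'.

5′-NGVSATYGHCCAGAGKCTTVTGCD-3′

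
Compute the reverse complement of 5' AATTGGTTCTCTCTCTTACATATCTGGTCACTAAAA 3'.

Complement each base (A↔T, G↔C): TTAACCAAGAGAGAGAATGTATAGACCAGTGATTTT. Then reverse.

5'-TTTTAGTGACCAGATATGTAAGAGAGAGAACCAATT-3'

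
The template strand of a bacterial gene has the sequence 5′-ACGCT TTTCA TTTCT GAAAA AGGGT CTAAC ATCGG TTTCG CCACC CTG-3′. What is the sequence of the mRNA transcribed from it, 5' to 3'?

RNA polymerase reads the template 3'→5' and synthesizes mRNA 5'→3' by base-pairing (A→U, T→A, G↔C). The complement of the template is TGCGAAAAGTAAAGACTTTTTCCCAGATTGTAGCCAAAGCGGTGGGAC; antiparallel, so 5'→3' the coding strand is CAGGGTGGCGAAACCGATGTTAGACCCTTTTTCAGAAATGAAAAGCGT. Replace T with U for the mRNA.

5'-CAGGGUGGCGAAACCGAUGUUAGACCCUUUUUCAGAAAUGAAAAGCGU-3'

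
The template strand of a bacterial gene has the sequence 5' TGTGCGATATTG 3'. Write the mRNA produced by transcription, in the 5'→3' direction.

5′-CAAUAUCGCACA-3′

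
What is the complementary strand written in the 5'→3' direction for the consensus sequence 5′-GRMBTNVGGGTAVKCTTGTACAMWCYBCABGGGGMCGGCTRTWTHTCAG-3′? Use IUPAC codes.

Standard pairs A↔T, G↔C; ambiguity codes pair R↔Y, M↔K, W↔W, B↔V, H↔D, N↔N. Complement (CYKVANBCCCATBMGAACATGTKWGRVGTVCCCCKGCCGAYAWADAGTC), then reverse for 5'→3'.

5′-CTGADAWAYAGCCGKCCCCVTGVRGWKTGTACAAGMBTACCCBNAVKYC-3′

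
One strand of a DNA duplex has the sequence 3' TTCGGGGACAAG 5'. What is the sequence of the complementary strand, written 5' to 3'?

The strand is given 3'→5', so its complement runs 5'→3' in the same left-to-right order: pair each base A↔T, G↔C.

5'-AAGCCCCTGTTC-3'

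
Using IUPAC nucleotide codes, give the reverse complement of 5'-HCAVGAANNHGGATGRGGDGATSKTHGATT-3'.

5'-AATCDAMSATCHCCYCATCCDNNTTCBTGD-3'

Standard pairs A↔T, G↔C; ambiguity codes pair R↔Y, K↔M, S↔S, D↔H, V↔B, N↔N. Complement (DGTBCTTNNDCCTACYCCHCTASMADCTAA), then reverse for 5'→3'.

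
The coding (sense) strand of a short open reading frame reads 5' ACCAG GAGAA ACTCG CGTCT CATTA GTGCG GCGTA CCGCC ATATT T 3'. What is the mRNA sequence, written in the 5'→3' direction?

5′-ACCAGGAGAAACUCGCGUCUCAUUAGUGCGGCGUACCGCCAUAUUU-3′

The mRNA is synthesized from the template strand, so it matches the coding strand with T replaced by U.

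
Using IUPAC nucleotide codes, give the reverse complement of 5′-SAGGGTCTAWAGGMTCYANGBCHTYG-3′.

Standard pairs A↔T, G↔C; ambiguity codes pair Y↔R, M↔K, W↔W, S↔S, B↔V, H↔D, N↔N. Complement (STCCCAGATWTCCKAGRTNCVGDARC), then reverse for 5'→3'.

5'-CRADGVCNTRGAKCCTWTAGACCCTS-3'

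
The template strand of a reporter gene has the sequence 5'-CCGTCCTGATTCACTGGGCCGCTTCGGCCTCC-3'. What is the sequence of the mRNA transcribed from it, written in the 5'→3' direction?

RNA polymerase reads the template 3'→5' and synthesizes mRNA 5'→3' by base-pairing (A→U, T→A, G↔C). The complement of the template is GGCAGGACTAAGTGACCCGGCGAAGCCGGAGG; antiparallel, so 5'→3' the coding strand is GGAGGCCGAAGCGGCCCAGTGAATCAGGACGG. Replace T with U for the mRNA.

5'-GGAGGCCGAAGCGGCCCAGUGAAUCAGGACGG-3'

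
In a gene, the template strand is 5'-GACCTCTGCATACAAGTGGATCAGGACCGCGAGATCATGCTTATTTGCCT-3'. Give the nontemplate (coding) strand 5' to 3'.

5′-AGGCAAATAAGCATGATCTCGCGGTCCTGATCCACTTGTATGCAGAGGTC-3′

The coding strand is complementary and antiparallel to the template: take the complement (A↔T, G↔C) and reverse.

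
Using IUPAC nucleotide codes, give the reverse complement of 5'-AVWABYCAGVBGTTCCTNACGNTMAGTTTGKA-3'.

Standard pairs A↔T, G↔C; ambiguity codes pair Y↔R, M↔K, W↔W, B↔V, N↔N. Complement (TBWTVRGTCBVCAAGGANTGCNAKTCAAACMT), then reverse for 5'→3'.

5′-TMCAAACTKANCGTNAGGAACVBCTGRVTWBT-3′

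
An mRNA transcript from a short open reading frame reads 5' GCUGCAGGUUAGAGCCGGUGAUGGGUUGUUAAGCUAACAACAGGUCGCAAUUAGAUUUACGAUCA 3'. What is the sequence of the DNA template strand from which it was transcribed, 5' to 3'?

Replace U with T to get the coding DNA strand: GCTGCAGGTTAGAGCCGGTGATGGGTTGTTAAGCTAACAACAGGTCGCAATTAGATTTACGATCA. The template strand is its reverse complement (complement CGACGTCCAATCTCGGCCACTACCCAACAATTCGATTGTTGTCCAGCGTTAATCTAAATGCTAGT, then reverse).

5'-TGATCGTAAATCTAATTGCGACCTGTTGTTAGCTTAACAACCCATCACCGGCTCTAACCTGCAGC-3'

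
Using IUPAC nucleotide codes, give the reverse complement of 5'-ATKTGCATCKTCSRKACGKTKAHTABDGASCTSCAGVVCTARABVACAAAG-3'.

5'-CTTTGTBVTYTAGBBCTGSAGSTCHVTADTMAMCGTMYSGAMGATGCAMAT-3'

Standard pairs A↔T, G↔C; ambiguity codes pair R↔Y, K↔M, S↔S, B↔V, D↔H. Complement (TAMACGTAGMAGSYMTGCMAMTDATVHCTSGASGTCBBGATYTVBTGTTTC), then reverse for 5'→3'.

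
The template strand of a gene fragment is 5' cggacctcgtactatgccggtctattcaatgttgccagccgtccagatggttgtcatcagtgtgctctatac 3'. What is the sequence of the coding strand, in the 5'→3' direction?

The coding strand is complementary and antiparallel to the template: take the complement (A↔T, G↔C) and reverse.

5'-GTATAGAGCACACTGATGACAACCATCTGGACGGCTGGCAACATTGAATAGACCGGCATAGTACGAGGTCCG-3'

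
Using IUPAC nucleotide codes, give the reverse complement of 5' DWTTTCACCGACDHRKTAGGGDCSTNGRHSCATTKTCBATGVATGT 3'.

5'-ACATBCATVGAMAATGSDYCNASGHCCCTAMYDHGTCGGTGAAAWH-3'

Standard pairs A↔T, G↔C; ambiguity codes pair R↔Y, K↔M, W↔W, S↔S, B↔V, D↔H, N↔N. Complement (HWAAAGTGGCTGHDYMATCCCHGSANCYDSGTAAMAGVTACBTACA), then reverse for 5'→3'.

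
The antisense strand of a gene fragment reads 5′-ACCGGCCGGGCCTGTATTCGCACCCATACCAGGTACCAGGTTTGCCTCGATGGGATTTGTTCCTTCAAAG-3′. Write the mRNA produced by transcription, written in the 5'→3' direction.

5′-CUUUGAAGGAACAAAUCCCAUCGAGGCAAACCUGGUACCUGGUAUGGGUGCGAAUACAGGCCCGGCCGGU-3′

RNA polymerase reads the template 3'→5' and synthesizes mRNA 5'→3' by base-pairing (A→U, T→A, G↔C). The complement of the template is TGGCCGGCCCGGACATAAGCGTGGGTATGGTCCATGGTCCAAACGGAGCTACCCTAAACAAGGAAGTTTC; antiparallel, so 5'→3' the coding strand is CTTTGAAGGAACAAATCCCATCGAGGCAAACCTGGTACCTGGTATGGGTGCGAATACAGGCCCGGCCGGT. Replace T with U for the mRNA.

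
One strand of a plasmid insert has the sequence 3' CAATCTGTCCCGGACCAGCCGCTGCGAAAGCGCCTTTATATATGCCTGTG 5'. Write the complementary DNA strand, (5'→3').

The strand is given 3'→5', so its complement runs 5'→3' in the same left-to-right order: pair each base A↔T, G↔C.

5'-GTTAGACAGGGCCTGGTCGGCGACGCTTTCGCGGAAATATATACGGACAC-3'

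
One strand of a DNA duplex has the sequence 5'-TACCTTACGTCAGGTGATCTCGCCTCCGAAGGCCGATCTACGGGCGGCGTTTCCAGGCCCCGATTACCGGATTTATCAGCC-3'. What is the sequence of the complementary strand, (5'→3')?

Pairing A↔T and G↔C gives ATGGAATGCAGTCCACTAGAGCGGAGGCTTCCGGCTAGATGCCCGCCGCAAAGGTCCGGGGCTAATGGCCTAAATAGTCGG, running 3'→5'. Reverse for the 5'→3' convention.

5'-GGCTGATAAATCCGGTAATCGGGGCCTGGAAACGCCGCCCGTAGATCGGCCTTCGGAGGCGAGATCACCTGACGTAAGGTA-3'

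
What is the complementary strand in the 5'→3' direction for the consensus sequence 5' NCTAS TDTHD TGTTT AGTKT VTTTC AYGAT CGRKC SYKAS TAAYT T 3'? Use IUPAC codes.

Standard pairs A↔T, G↔C; ambiguity codes pair R↔Y, K↔M, S↔S, D↔H, V↔B, N↔N. Complement (NGATSAHADHACAAATCAMABAAAGTRCTAGCYMGSRMTSATTRAA), then reverse for 5'→3'.

5′-AARTTASTMRSGMYCGATCRTGAAABAMACTAAACAHDAHASTAGN-3′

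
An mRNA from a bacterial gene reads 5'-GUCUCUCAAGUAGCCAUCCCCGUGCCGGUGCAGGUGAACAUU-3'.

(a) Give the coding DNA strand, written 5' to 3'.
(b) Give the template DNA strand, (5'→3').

(a) 5′-GTCTCTCAAGTAGCCATCCCCGTGCCGGTGCAGGTGAACATT-3′
(b) 5′-AATGTTCACCTGCACCGGCACGGGGATGGCTACTTGAGAGAC-3′

(a) The coding strand matches the mRNA with U→T.
(b) The template strand is the reverse complement of the coding strand.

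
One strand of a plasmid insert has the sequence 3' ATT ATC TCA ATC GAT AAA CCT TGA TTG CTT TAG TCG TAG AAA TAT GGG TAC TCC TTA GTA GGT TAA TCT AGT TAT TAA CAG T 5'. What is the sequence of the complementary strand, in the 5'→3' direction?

5'-TAATAGAGTTAGCTATTTGGAACTAACGAAATCAGCATCTTTATACCCATGAGGAATCATCCAATTAGATCAATAATTGTCA-3'

The strand is given 3'→5', so its complement runs 5'→3' in the same left-to-right order: pair each base A↔T, G↔C.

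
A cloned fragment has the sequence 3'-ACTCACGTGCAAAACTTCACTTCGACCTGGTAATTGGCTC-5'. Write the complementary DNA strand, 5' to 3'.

The strand is given 3'→5', so its complement runs 5'→3' in the same left-to-right order: pair each base A↔T, G↔C.

5'-TGAGTGCACGTTTTGAAGTGAAGCTGGACCATTAACCGAG-3'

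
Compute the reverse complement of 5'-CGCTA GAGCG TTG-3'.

5'-CAACGCTCTAGCG-3'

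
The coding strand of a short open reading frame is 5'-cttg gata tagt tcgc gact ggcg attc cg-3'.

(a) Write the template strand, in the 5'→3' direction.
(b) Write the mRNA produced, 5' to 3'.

(a) The template strand is the reverse complement of the coding strand: complement GAACCTATATCAAGCGCTGACCGCTAAGGC, then reverse.
(b) mRNA matches the coding strand with T→U.

(a) 5'-CGGAATCGCCAGTCGCGAACTATATCCAAG-3'
(b) 5'-CUUGGAUAUAGUUCGCGACUGGCGAUUCCG-3'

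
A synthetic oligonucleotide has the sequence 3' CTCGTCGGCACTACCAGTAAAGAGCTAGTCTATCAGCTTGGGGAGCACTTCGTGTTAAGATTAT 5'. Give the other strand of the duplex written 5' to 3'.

5'-GAGCAGCCGTGATGGTCATTTCTCGATCAGATAGTCGAACCCCTCGTGAAGCACAATTCTAATA-3'

The strand is given 3'→5', so its complement runs 5'→3' in the same left-to-right order: pair each base A↔T, G↔C.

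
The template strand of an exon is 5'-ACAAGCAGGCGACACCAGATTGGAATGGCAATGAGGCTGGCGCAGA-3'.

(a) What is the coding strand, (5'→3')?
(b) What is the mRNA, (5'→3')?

(a) 5'-TCTGCGCCAGCCTCATTGCCATTCCAATCTGGTGTCGCCTGCTTGT-3'
(b) 5'-UCUGCGCCAGCCUCAUUGCCAUUCCAAUCUGGUGUCGCCUGCUUGU-3'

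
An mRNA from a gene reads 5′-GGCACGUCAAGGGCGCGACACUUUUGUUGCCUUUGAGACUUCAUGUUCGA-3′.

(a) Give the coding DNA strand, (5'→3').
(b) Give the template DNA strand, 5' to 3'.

(a) 5'-GGCACGTCAAGGGCGCGACACTTTTGTTGCCTTTGAGACTTCATGTTCGA-3'
(b) 5′-TCGAACATGAAGTCTCAAAGGCAACAAAAGTGTCGCGCCCTTGACGTGCC-3′

(a) The coding strand matches the mRNA with U→T.
(b) The template strand is the reverse complement of the coding strand.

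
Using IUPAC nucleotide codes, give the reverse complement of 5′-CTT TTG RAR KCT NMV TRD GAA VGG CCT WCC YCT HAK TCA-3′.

5'-TGAMTDAGRGGWAGGCCBTTCHYABKNAGMYTYCAAAAG-3'

Standard pairs A↔T, G↔C; ambiguity codes pair R↔Y, M↔K, W↔W, D↔H, V↔B, N↔N. Complement (GAAAACYTYMGANKBAYHCTTBCCGGAWGGRGADTMAGT), then reverse for 5'→3'.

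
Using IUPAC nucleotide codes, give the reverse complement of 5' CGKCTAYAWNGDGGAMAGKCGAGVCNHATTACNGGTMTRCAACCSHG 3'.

Standard pairs A↔T, G↔C; ambiguity codes pair R↔Y, M↔K, W↔W, S↔S, D↔H, V↔B, N↔N. Complement (GCMGATRTWNCHCCTKTCMGCTCBGNDTAATGNCCAKAYGTTGGSDC), then reverse for 5'→3'.

5′-CDSGGTTGYAKACCNGTAATDNGBCTCGMCTKTCCHCNWTRTAGMCG-3′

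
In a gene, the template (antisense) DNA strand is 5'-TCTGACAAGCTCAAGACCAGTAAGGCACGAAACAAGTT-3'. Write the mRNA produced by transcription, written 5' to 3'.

5′-AACUUGUUUCGUGCCUUACUGGUCUUGAGCUUGUCAGA-3′

RNA polymerase reads the template 3'→5' and synthesizes mRNA 5'→3' by base-pairing (A→U, T→A, G↔C). The complement of the template is AGACTGTTCGAGTTCTGGTCATTCCGTGCTTTGTTCAA; antiparallel, so 5'→3' the coding strand is AACTTGTTTCGTGCCTTACTGGTCTTGAGCTTGTCAGA. Replace T with U for the mRNA.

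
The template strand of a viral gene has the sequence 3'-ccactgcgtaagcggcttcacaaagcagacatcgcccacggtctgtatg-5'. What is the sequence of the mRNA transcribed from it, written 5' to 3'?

Reading the template 3'→5' as shown, RNA polymerase pairs each base (A→U, T→A, G↔C) to build mRNA 5'→3' directly.

5'-GGUGACGCAUUCGCCGAAGUGUUUCGUCUGUAGCGGGUGCCAGACAUAC-3'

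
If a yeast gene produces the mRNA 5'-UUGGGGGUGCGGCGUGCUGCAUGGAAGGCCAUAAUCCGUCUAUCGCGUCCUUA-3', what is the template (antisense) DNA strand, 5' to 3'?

Replace U with T to get the coding DNA strand: TTGGGGGTGCGGCGTGCTGCATGGAAGGCCATAATCCGTCTATCGCGTCCTTA. The template strand is its reverse complement (complement AACCCCCACGCCGCACGACGTACCTTCCGGTATTAGGCAGATAGCGCAGGAAT, then reverse).

5'-TAAGGACGCGATAGACGGATTATGGCCTTCCATGCAGCACGCCGCACCCCCAA-3'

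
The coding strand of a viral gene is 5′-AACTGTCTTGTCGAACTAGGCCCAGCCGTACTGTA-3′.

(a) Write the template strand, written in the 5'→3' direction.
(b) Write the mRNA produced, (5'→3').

(a) The template strand is the reverse complement of the coding strand: complement TTGACAGAACAGCTTGATCCGGGTCGGCATGACAT, then reverse.
(b) mRNA matches the coding strand with T→U.

(a) 5'-TACAGTACGGCTGGGCCTAGTTCGACAAGACAGTT-3'
(b) 5'-AACUGUCUUGUCGAACUAGGCCCAGCCGUACUGUA-3'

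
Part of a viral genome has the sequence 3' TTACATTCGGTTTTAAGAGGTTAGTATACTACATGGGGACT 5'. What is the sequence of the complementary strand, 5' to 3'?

The strand is given 3'→5', so its complement runs 5'→3' in the same left-to-right order: pair each base A↔T, G↔C.

5'-AATGTAAGCCAAAATTCTCCAATCATATGATGTACCCCTGA-3'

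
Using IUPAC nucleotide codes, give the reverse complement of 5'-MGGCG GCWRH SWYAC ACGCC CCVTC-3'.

5'-GABGGGGCGTGTRWSDYWGCCGCCK-3'

Standard pairs A↔T, G↔C; ambiguity codes pair R↔Y, M↔K, W↔W, S↔S, H↔D, V↔B. Complement (KCCGCCGWYDSWRTGTGCGGGGBAG), then reverse for 5'→3'.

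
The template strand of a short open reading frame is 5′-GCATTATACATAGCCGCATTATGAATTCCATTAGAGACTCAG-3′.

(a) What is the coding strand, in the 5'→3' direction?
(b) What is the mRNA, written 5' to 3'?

(a) The coding strand is the reverse complement of the template: complement CGTAATATGTATCGGCGTAATACTTAAGGTAATCTCTGAGTC, then reverse.
(b) mRNA has the coding-strand sequence with T→U.

(a) 5'-CTGAGTCTCTAATGGAATTCATAATGCGGCTATGTATAATGC-3'
(b) 5′-CUGAGUCUCUAAUGGAAUUCAUAAUGCGGCUAUGUAUAAUGC-3′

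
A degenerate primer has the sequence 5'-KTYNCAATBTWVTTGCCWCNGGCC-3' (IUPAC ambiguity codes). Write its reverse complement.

Standard pairs A↔T, G↔C; ambiguity codes pair Y↔R, K↔M, W↔W, B↔V, N↔N. Complement (MARNGTTAVAWBAACGGWGNCCGG), then reverse for 5'→3'.

5'-GGCCNGWGGCAABWAVATTGNRAM-3'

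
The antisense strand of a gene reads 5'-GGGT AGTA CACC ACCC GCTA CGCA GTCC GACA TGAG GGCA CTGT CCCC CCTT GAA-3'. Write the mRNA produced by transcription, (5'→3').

5'-UUCAAGGGGGGACAGUGCCCUCAUGUCGGACUGCGUAGCGGGUGGUGUACUACCC-3'

The mRNA has the sequence of the coding strand (reverse complement of the template) with T→U. Reverse complement of GGGTAGTACACCACCCGCTACGCAGTCCGACATGAGGGCACTGTCCCCCCTTGAA is TTCAAGGGGGGACAGTGCCCTCATGTCGGACTGCGTAGCGGGTGGTGTACTACCC; then T→U.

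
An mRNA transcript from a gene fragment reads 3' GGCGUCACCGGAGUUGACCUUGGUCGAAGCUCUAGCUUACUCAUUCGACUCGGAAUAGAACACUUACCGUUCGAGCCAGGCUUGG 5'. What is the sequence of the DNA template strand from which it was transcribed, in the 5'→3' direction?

5′-CCGCAGTGGCCTCAACTGGAACCAGCTTCGAGATCGAATGAGTAAGCTGAGCCTTATCTTGTGAATGGCAAGCTCGGTCCGAACC-3′

Written 5'→3' the mRNA is GGUUCGGACCGAGCUUGCCAUUCACAAGAUAAGGCUCAGCUUACUCAUUCGAUCUCGAAGCUGGUUCCAGUUGAGGCCACUGCGG, so the coding DNA strand is GGTTCGGACCGAGCTTGCCATTCACAAGATAAGGCTCAGCTTACTCATTCGATCTCGAAGCTGGTTCCAGTTGAGGCCACTGCGG. The template is its reverse complement.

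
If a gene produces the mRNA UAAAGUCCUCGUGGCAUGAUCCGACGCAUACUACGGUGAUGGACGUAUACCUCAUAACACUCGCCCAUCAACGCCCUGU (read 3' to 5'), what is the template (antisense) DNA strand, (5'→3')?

5'-ATTTCAGGAGCACCGTACTAGGCTGCGTATGATGCCACTACCTGCATATGGAGTATTGTGAGCGGGTAGTTGCGGGACA-3'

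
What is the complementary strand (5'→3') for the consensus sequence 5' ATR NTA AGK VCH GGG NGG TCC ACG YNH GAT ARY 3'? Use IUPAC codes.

5'-RYTATCDNRCGTGGACCNCCCDGBMCTTANYAT-3'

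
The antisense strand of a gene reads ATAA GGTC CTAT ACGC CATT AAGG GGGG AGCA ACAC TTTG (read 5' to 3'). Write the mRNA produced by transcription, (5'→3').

RNA polymerase reads the template 3'→5' and synthesizes mRNA 5'→3' by base-pairing (A→U, T→A, G↔C). The complement of the template is TATTCCAGGATATGCGGTAATTCCCCCCTCGTTGTGAAAC; antiparallel, so 5'→3' the coding strand is CAAAGTGTTGCTCCCCCCTTAATGGCGTATAGGACCTTAT. Replace T with U for the mRNA.

5'-CAAAGUGUUGCUCCCCCCUUAAUGGCGUAUAGGACCUUAU-3'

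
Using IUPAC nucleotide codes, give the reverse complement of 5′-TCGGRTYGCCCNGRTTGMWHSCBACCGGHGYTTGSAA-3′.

5'-TTSCAARCDCCGGTVGSDWKCAAYCNGGGCRAYCCGA-3'

Standard pairs A↔T, G↔C; ambiguity codes pair R↔Y, M↔K, W↔W, S↔S, B↔V, H↔D, N↔N. Complement (AGCCYARCGGGNCYAACKWDSGVTGGCCDCRAACSTT), then reverse for 5'→3'.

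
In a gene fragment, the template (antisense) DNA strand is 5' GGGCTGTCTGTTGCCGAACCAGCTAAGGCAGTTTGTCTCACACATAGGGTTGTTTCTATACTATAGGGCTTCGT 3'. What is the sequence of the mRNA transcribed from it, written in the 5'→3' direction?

The mRNA has the sequence of the coding strand (reverse complement of the template) with T→U. Reverse complement of GGGCTGTCTGTTGCCGAACCAGCTAAGGCAGTTTGTCTCACACATAGGGTTGTTTCTATACTATAGGGCTTCGT is ACGAAGCCCTATAGTATAGAAACAACCCTATGTGTGAGACAAACTGCCTTAGCTGGTTCGGCAACAGACAGCCC; then T→U.

5′-ACGAAGCCCUAUAGUAUAGAAACAACCCUAUGUGUGAGACAAACUGCCUUAGCUGGUUCGGCAACAGACAGCCC-3′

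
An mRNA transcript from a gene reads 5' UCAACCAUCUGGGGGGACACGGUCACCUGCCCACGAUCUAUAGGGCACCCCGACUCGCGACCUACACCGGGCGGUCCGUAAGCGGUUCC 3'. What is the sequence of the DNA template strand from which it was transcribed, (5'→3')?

5'-GGAACCGCTTACGGACCGCCCGGTGTAGGTCGCGAGTCGGGGTGCCCTATAGATCGTGGGCAGGTGACCGTGTCCCCCCAGATGGTTGA-3'

Replace U with T to get the coding DNA strand: TCAACCATCTGGGGGGACACGGTCACCTGCCCACGATCTATAGGGCACCCCGACTCGCGACCTACACCGGGCGGTCCGTAAGCGGTTCC. The template strand is its reverse complement (complement AGTTGGTAGACCCCCCTGTGCCAGTGGACGGGTGCTAGATATCCCGTGGGGCTGAGCGCTGGATGTGGCCCGCCAGGCATTCGCCAAGG, then reverse).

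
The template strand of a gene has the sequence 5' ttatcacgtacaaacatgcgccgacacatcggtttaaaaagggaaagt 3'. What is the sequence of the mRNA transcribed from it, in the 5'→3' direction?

RNA polymerase reads the template 3'→5' and synthesizes mRNA 5'→3' by base-pairing (A→U, T→A, G↔C). The complement of the template is AATAGTGCATGTTTGTACGCGGCTGTGTAGCCAAATTTTTCCCTTTCA; antiparallel, so 5'→3' the coding strand is ACTTTCCCTTTTTAAACCGATGTGTCGGCGCATGTTTGTACGTGATAA. Replace T with U for the mRNA.

5'-ACUUUCCCUUUUUAAACCGAUGUGUCGGCGCAUGUUUGUACGUGAUAA-3'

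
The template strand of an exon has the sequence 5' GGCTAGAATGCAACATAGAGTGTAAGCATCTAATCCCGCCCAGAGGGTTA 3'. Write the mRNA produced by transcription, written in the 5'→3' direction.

5'-UAACCCUCUGGGCGGGAUUAGAUGCUUACACUCUAUGUUGCAUUCUAGCC-3'

RNA polymerase reads the template 3'→5' and synthesizes mRNA 5'→3' by base-pairing (A→U, T→A, G↔C). The complement of the template is CCGATCTTACGTTGTATCTCACATTCGTAGATTAGGGCGGGTCTCCCAAT; antiparallel, so 5'→3' the coding strand is TAACCCTCTGGGCGGGATTAGATGCTTACACTCTATGTTGCATTCTAGCC. Replace T with U for the mRNA.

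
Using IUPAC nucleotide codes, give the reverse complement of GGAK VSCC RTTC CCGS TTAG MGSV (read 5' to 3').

5'-BSCKCTAASCGGGAAYGGSBMTCC-3'

Standard pairs A↔T, G↔C; ambiguity codes pair R↔Y, M↔K, S↔S, V↔B. Complement (CCTMBSGGYAAGGGCSAATCKCSB), then reverse for 5'→3'.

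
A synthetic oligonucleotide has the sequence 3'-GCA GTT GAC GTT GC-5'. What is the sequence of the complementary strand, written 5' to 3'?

5′-CGTCAACTGCAACG-3′

The strand is given 3'→5', so its complement runs 5'→3' in the same left-to-right order: pair each base A↔T, G↔C.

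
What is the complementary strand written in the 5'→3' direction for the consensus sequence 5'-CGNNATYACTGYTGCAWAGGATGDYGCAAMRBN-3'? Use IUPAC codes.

Standard pairs A↔T, G↔C; ambiguity codes pair R↔Y, M↔K, W↔W, B↔V, D↔H, N↔N. Complement (GCNNTARTGACRACGTWTCCTACHRCGTTKYVN), then reverse for 5'→3'.

5'-NVYKTTGCRHCATCCTWTGCARCAGTRATNNCG-3'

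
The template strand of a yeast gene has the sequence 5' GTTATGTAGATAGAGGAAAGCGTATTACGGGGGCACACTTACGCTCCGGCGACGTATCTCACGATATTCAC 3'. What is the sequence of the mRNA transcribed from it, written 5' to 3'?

RNA polymerase reads the template 3'→5' and synthesizes mRNA 5'→3' by base-pairing (A→U, T→A, G↔C). The complement of the template is CAATACATCTATCTCCTTTCGCATAATGCCCCCGTGTGAATGCGAGGCCGCTGCATAGAGTGCTATAAGTG; antiparallel, so 5'→3' the coding strand is GTGAATATCGTGAGATACGTCGCCGGAGCGTAAGTGTGCCCCCGTAATACGCTTTCCTCTATCTACATAAC. Replace T with U for the mRNA.

5′-GUGAAUAUCGUGAGAUACGUCGCCGGAGCGUAAGUGUGCCCCCGUAAUACGCUUUCCUCUAUCUACAUAAC-3′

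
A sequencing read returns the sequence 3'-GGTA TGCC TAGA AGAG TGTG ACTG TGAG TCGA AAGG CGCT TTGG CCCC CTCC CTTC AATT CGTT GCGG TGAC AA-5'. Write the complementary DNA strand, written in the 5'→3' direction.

5′-CCATACGGATCTTCTCACACTGACACTCAGCTTTCCGCGAAACCGGGGGAGGGAAGTTAAGCAACGCCACTGTT-3′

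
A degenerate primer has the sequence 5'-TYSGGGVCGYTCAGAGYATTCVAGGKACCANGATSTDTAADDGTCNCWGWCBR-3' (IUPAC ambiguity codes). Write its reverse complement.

5'-YVGWCWGNGACHHTTAHASATCNTGGTMCCTBGAATRCTCTGARCGBCCCSRA-3'

Standard pairs A↔T, G↔C; ambiguity codes pair R↔Y, K↔M, W↔W, S↔S, B↔V, D↔H, N↔N. Complement (ARSCCCBGCRAGTCTCRTAAGBTCCMTGGTNCTASAHATTHHCAGNGWCWGVY), then reverse for 5'→3'.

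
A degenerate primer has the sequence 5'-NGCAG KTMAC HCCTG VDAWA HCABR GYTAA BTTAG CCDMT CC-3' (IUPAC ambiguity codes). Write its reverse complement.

5′-GGAKHGGCTAAVTTARCYVTGDTWTHBCAGGDGTKAMCTGCN-3′

Standard pairs A↔T, G↔C; ambiguity codes pair R↔Y, M↔K, W↔W, B↔V, D↔H, N↔N. Complement (NCGTCMAKTGDGGACBHTWTDGTVYCRATTVAATCGGHKAGG), then reverse for 5'→3'.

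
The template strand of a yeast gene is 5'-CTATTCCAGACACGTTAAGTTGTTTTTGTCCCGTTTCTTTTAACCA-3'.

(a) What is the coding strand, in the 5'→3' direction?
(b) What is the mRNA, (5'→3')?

(a) 5'-TGGTTAAAAGAAACGGGACAAAAACAACTTAACGTGTCTGGAATAG-3'
(b) 5'-UGGUUAAAAGAAACGGGACAAAAACAACUUAACGUGUCUGGAAUAG-3'

(a) The coding strand is the reverse complement of the template: complement GATAAGGTCTGTGCAATTCAACAAAAACAGGGCAAAGAAAATTGGT, then reverse.
(b) mRNA has the coding-strand sequence with T→U.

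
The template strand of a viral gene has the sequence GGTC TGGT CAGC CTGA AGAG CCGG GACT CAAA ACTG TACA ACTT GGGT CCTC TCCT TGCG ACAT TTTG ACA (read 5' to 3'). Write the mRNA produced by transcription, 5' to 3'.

5'-UGUCAAAAUGUCGCAAGGAGAGGACCCAAGUUGUACAGUUUUGAGUCCCGGCUCUUCAGGCUGACCAGACC-3'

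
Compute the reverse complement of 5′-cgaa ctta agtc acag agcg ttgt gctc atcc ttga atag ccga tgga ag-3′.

5′-CTTCCATCGGCTATTCAAGGATGAGCACAACGCTCTGTGACTTAAGTTCG-3′

Reading the sequence 3'→5' and pairing each base (A↔T, G↔C) gives the reverse complement directly.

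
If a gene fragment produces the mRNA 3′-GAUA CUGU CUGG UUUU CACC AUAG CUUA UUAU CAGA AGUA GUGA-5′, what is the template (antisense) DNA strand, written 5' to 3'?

5'-CTATGACAGACCAAAAGTGGTATCGAATAATAGTCTTCATCACT-3'

Written 5'→3' the mRNA is AGUGAUGAAGACUAUUAUUCGAUACCACUUUUGGUCUGUCAUAG, so the coding DNA strand is AGTGATGAAGACTATTATTCGATACCACTTTTGGTCTGTCATAG. The template is its reverse complement.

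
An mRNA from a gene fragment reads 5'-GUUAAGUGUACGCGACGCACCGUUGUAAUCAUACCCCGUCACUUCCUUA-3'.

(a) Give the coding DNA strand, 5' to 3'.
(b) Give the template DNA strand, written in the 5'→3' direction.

(a) 5′-GTTAAGTGTACGCGACGCACCGTTGTAATCATACCCCGTCACTTCCTTA-3′
(b) 5'-TAAGGAAGTGACGGGGTATGATTACAACGGTGCGTCGCGTACACTTAAC-3'

(a) The coding strand matches the mRNA with U→T.
(b) The template strand is the reverse complement of the coding strand.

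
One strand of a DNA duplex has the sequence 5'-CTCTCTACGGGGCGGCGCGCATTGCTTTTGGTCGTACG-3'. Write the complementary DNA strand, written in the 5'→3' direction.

Pairing A↔T and G↔C gives GAGAGATGCCCCGCCGCGCGTAACGAAAACCAGCATGC, running 3'→5'. Reverse for the 5'→3' convention.

5'-CGTACGACCAAAAGCAATGCGCGCCGCCCCGTAGAGAG-3'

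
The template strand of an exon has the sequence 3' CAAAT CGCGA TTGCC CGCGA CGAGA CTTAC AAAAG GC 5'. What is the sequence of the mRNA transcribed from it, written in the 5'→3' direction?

Reading the template 3'→5' as shown, RNA polymerase pairs each base (A→U, T→A, G↔C) to build mRNA 5'→3' directly.

5′-GUUUAGCGCUAACGGGCGCUGCUCUGAAUGUUUUCCG-3′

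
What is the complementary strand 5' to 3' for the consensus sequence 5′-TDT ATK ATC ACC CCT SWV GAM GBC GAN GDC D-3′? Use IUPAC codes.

Standard pairs A↔T, G↔C; ambiguity codes pair M↔K, W↔W, S↔S, B↔V, D↔H, N↔N. Complement (AHATAMTAGTGGGGASWBCTKCVGCTNCHGH), then reverse for 5'→3'.

5'-HGHCNTCGVCKTCBWSAGGGGTGATMATAHA-3'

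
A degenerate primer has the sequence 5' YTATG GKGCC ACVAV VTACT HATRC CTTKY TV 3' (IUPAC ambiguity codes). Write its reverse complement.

Standard pairs A↔T, G↔C; ambiguity codes pair R↔Y, K↔M, H↔D, V↔B. Complement (RATACCMCGGTGBTBBATGADTAYGGAAMRAB), then reverse for 5'→3'.

5'-BARMAAGGYATDAGTABBTBGTGGCMCCATAR-3'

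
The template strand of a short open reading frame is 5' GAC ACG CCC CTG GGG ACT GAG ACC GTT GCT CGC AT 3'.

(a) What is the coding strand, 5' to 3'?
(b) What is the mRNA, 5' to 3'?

(a) 5'-ATGCGAGCAACGGTCTCAGTCCCCAGGGGCGTGTC-3'
(b) 5'-AUGCGAGCAACGGUCUCAGUCCCCAGGGGCGUGUC-3'

(a) The coding strand is the reverse complement of the template: complement CTGTGCGGGGACCCCTGACTCTGGCAACGAGCGTA, then reverse.
(b) mRNA has the coding-strand sequence with T→U.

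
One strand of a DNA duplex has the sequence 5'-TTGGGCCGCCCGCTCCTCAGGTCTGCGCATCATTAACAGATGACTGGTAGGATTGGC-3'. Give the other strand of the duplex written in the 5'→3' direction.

The complement of TTGGGCCGCCCGCTCCTCAGGTCTGCGCATCATTAACAGATGACTGGTAGGATTGGC is AACCCGGCGGGCGAGGAGTCCAGACGCGTAGTAATTGTCTACTGACCATCCTAACCG (A↔T, G↔C). DNA strands are antiparallel, so the complementary strand runs 3'→5'; reversing gives the 5'→3' form.

5'-GCCAATCCTACCAGTCATCTGTTAATGATGCGCAGACCTGAGGAGCGGGCGGCCCAA-3'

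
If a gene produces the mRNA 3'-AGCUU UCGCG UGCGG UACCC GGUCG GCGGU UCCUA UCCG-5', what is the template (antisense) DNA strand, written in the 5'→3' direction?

Written 5'→3' the mRNA is GCCUAUCCUUGGCGGCUGGCCCAUGGCGUGCGCUUUCGA, so the coding DNA strand is GCCTATCCTTGGCGGCTGGCCCATGGCGTGCGCTTTCGA. The template is its reverse complement.

5'-TCGAAAGCGCACGCCATGGGCCAGCCGCCAAGGATAGGC-3'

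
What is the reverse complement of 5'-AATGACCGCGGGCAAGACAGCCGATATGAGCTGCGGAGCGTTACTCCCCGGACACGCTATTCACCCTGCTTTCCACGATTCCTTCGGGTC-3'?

5′-GACCCGAAGGAATCGTGGAAAGCAGGGTGAATAGCGTGTCCGGGGAGTAACGCTCCGCAGCTCATATCGGCTGTCTTGCCCGCGGTCATT-3′

Complement each base (A↔T, G↔C): TTACTGGCGCCCGTTCTGTCGGCTATACTCGACGCCTCGCAATGAGGGGCCTGTGCGATAAGTGGGACGAAAGGTGCTAAGGAAGCCCAG. Then reverse.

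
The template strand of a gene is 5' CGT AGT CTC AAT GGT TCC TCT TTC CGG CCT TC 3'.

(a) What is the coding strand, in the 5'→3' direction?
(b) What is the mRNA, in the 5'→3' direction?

(a) The coding strand is the reverse complement of the template: complement GCATCAGAGTTACCAAGGAGAAAGGCCGGAAG, then reverse.
(b) mRNA has the coding-strand sequence with T→U.

(a) 5'-GAAGGCCGGAAAGAGGAACCATTGAGACTACG-3'
(b) 5'-GAAGGCCGGAAAGAGGAACCAUUGAGACUACG-3'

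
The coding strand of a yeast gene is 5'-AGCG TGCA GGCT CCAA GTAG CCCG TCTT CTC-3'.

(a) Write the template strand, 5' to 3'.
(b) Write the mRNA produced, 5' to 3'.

(a) 5'-GAGAAGACGGGCTACTTGGAGCCTGCACGCT-3'
(b) 5′-AGCGUGCAGGCUCCAAGUAGCCCGUCUUCUC-3′

(a) The template strand is the reverse complement of the coding strand: complement TCGCACGTCCGAGGTTCATCGGGCAGAAGAG, then reverse.
(b) mRNA matches the coding strand with T→U.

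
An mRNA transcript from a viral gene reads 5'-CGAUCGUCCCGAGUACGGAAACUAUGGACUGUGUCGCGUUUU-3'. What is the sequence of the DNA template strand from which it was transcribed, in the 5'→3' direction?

5'-AAAACGCGACACAGTCCATAGTTTCCGTACTCGGGACGATCG-3'

Replace U with T to get the coding DNA strand: CGATCGTCCCGAGTACGGAAACTATGGACTGTGTCGCGTTTT. The template strand is its reverse complement (complement GCTAGCAGGGCTCATGCCTTTGATACCTGACACAGCGCAAAA, then reverse).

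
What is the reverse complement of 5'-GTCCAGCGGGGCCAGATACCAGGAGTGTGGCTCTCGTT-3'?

Complement each base (A↔T, G↔C): CAGGTCGCCCCGGTCTATGGTCCTCACACCGAGAGCAA. Then reverse.

5'-AACGAGAGCCACACTCCTGGTATCTGGCCCCGCTGGAC-3'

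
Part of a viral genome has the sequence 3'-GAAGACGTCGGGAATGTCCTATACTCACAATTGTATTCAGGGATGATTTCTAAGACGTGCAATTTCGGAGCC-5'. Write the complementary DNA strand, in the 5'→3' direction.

5'-CTTCTGCAGCCCTTACAGGATATGAGTGTTAACATAAGTCCCTACTAAAGATTCTGCACGTTAAAGCCTCGG-3'

The strand is given 3'→5', so its complement runs 5'→3' in the same left-to-right order: pair each base A↔T, G↔C.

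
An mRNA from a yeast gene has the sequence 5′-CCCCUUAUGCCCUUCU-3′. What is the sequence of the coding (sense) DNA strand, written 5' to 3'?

The coding DNA strand has the same 5'→3' sequence as the mRNA with U replaced by T.

5'-CCCCTTATGCCCTTCT-3'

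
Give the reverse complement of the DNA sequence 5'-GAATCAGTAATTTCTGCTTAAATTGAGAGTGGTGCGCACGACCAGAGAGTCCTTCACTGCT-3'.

5'-AGCAGTGAAGGACTCTCTGGTCGTGCGCACCACTCTCAATTTAAGCAGAAATTACTGATTC-3'

Reading the sequence 3'→5' and pairing each base (A↔T, G↔C) gives the reverse complement directly.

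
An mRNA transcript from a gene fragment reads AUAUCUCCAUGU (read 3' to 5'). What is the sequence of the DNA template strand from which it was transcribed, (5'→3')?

Written 5'→3' the mRNA is UGUACCUCUAUA, so the coding DNA strand is TGTACCTCTATA. The template is its reverse complement.

5'-TATAGAGGTACA-3'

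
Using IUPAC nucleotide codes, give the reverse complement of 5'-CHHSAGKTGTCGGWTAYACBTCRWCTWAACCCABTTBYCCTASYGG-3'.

Standard pairs A↔T, G↔C; ambiguity codes pair R↔Y, K↔M, W↔W, S↔S, B↔V, H↔D. Complement (GDDSTCMACAGCCWATRTGVAGYWGAWTTGGGTVAAVRGGATSRCC), then reverse for 5'→3'.

5'-CCRSTAGGRVAAVTGGGTTWAGWYGAVGTRTAWCCGACAMCTSDDG-3'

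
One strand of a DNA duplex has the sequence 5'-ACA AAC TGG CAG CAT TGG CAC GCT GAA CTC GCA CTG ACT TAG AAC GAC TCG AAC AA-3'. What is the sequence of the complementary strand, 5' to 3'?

Pairing A↔T and G↔C gives TGTTTGACCGTCGTAACCGTGCGACTTGAGCGTGACTGAATCTTGCTGAGCTTGTT, running 3'→5'. Reverse for the 5'→3' convention.

5'-TTGTTCGAGTCGTTCTAAGTCAGTGCGAGTTCAGCGTGCCAATGCTGCCAGTTTGT-3'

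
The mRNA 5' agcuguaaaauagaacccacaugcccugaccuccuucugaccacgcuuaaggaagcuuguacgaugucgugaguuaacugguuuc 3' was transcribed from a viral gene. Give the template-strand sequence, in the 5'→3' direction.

5'-GAAACCAGTTAACTCACGACATCGTACAAGCTTCCTTAAGCGTGGTCAGAAGGAGGTCAGGGCATGTGGGTTCTATTTTACAGCT-3'

Replace U with T to get the coding DNA strand: AGCTGTAAAATAGAACCCACATGCCCTGACCTCCTTCTGACCACGCTTAAGGAAGCTTGTACGATGTCGTGAGTTAACTGGTTTC. The template strand is its reverse complement (complement TCGACATTTTATCTTGGGTGTACGGGACTGGAGGAAGACTGGTGCGAATTCCTTCGAACATGCTACAGCACTCAATTGACCAAAG, then reverse).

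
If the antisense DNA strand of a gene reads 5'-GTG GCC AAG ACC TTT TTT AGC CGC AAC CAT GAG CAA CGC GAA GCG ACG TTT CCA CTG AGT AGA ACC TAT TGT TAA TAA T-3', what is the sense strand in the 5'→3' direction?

5'-ATTATTAACAATAGGTTCTACTCAGTGGAAACGTCGCTTCGCGTTGCTCATGGTTGCGGCTAAAAAAGGTCTTGGCCAC-3'

The coding strand is complementary and antiparallel to the template: take the complement (A↔T, G↔C) and reverse.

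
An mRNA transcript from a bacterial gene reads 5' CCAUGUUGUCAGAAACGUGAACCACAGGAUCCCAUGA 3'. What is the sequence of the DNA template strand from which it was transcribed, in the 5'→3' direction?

Replace U with T to get the coding DNA strand: CCATGTTGTCAGAAACGTGAACCACAGGATCCCATGA. The template strand is its reverse complement (complement GGTACAACAGTCTTTGCACTTGGTGTCCTAGGGTACT, then reverse).

5'-TCATGGGATCCTGTGGTTCACGTTTCTGACAACATGG-3'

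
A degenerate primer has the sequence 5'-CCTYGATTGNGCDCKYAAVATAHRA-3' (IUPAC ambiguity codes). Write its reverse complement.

Standard pairs A↔T, G↔C; ambiguity codes pair R↔Y, K↔M, D↔H, V↔B, N↔N. Complement (GGARCTAACNCGHGMRTTBTATDYT), then reverse for 5'→3'.

5'-TYDTATBTTRMGHGCNCAATCRAGG-3'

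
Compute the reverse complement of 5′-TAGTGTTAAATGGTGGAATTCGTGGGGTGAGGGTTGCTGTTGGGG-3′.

5'-CCCCAACAGCAACCCTCACCCCACGAATTCCACCATTTAACACTA-3'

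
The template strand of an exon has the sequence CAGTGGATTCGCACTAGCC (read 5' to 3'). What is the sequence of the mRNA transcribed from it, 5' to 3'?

The mRNA has the sequence of the coding strand (reverse complement of the template) with T→U. Reverse complement of CAGTGGATTCGCACTAGCC is GGCTAGTGCGAATCCACTG; then T→U.

5′-GGCUAGUGCGAAUCCACUG-3′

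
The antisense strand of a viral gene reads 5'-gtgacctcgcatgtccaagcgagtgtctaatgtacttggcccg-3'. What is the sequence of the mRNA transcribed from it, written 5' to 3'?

5′-CGGGCCAAGUACAUUAGACACUCGCUUGGACAUGCGAGGUCAC-3′

The mRNA has the sequence of the coding strand (reverse complement of the template) with T→U. Reverse complement of GTGACCTCGCATGTCCAAGCGAGTGTCTAATGTACTTGGCCCG is CGGGCCAAGTACATTAGACACTCGCTTGGACATGCGAGGTCAC; then T→U.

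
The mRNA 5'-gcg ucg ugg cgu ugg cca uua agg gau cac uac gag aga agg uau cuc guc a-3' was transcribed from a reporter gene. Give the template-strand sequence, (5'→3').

5'-TGACGAGATACCTTCTCTCGTAGTGATCCCTTAATGGCCAACGCCACGACGC-3'

Replace U with T to get the coding DNA strand: GCGTCGTGGCGTTGGCCATTAAGGGATCACTACGAGAGAAGGTATCTCGTCA. The template strand is its reverse complement (complement CGCAGCACCGCAACCGGTAATTCCCTAGTGATGCTCTCTTCCATAGAGCAGT, then reverse).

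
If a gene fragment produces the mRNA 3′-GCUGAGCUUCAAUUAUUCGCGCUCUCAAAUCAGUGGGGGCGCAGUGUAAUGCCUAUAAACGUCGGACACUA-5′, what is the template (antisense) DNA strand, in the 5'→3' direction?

Written 5'→3' the mRNA is AUCACAGGCUGCAAAUAUCCGUAAUGUGACGCGGGGGUGACUAAACUCUCGCGCUUAUUAACUUCGAGUCG, so the coding DNA strand is ATCACAGGCTGCAAATATCCGTAATGTGACGCGGGGGTGACTAAACTCTCGCGCTTATTAACTTCGAGTCG. The template is its reverse complement.

5′-CGACTCGAAGTTAATAAGCGCGAGAGTTTAGTCACCCCCGCGTCACATTACGGATATTTGCAGCCTGTGAT-3′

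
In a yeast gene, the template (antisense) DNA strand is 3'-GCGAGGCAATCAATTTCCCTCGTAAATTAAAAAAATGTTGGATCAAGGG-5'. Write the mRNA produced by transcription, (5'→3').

5'-CGCUCCGUUAGUUAAAGGGAGCAUUUAAUUUUUUUACAACCUAGUUCCC-3'

Reading the template 3'→5' as shown, RNA polymerase pairs each base (A→U, T→A, G↔C) to build mRNA 5'→3' directly.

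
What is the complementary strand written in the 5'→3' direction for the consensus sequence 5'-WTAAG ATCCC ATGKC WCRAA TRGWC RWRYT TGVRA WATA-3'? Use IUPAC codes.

Standard pairs A↔T, G↔C; ambiguity codes pair R↔Y, K↔M, W↔W, V↔B. Complement (WATTCTAGGGTACMGWGYTTAYCWGYWYRAACBYTWTAT), then reverse for 5'→3'.

5'-TATWTYBCAARYWYGWCYATTYGWGMCATGGGATCTTAW-3'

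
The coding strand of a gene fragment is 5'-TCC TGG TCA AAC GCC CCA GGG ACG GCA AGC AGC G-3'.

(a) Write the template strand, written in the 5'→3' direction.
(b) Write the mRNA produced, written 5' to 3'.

(a) 5'-CGCTGCTTGCCGTCCCTGGGGCGTTTGACCAGGA-3'
(b) 5′-UCCUGGUCAAACGCCCCAGGGACGGCAAGCAGCG-3′

(a) The template strand is the reverse complement of the coding strand: complement AGGACCAGTTTGCGGGGTCCCTGCCGTTCGTCGC, then reverse.
(b) mRNA matches the coding strand with T→U.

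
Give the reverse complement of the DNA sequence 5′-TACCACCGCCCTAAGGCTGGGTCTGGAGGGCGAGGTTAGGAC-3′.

5'-GTCCTAACCTCGCCCTCCAGACCCAGCCTTAGGGCGGTGGTA-3'

Complement each base (A↔T, G↔C): ATGGTGGCGGGATTCCGACCCAGACCTCCCGCTCCAATCCTG. Then reverse.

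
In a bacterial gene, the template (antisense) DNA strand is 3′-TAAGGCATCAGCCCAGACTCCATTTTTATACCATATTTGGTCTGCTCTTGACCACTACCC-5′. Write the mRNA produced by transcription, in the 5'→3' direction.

Reading the template 3'→5' as shown, RNA polymerase pairs each base (A→U, T→A, G↔C) to build mRNA 5'→3' directly.

5′-AUUCCGUAGUCGGGUCUGAGGUAAAAAUAUGGUAUAAACCAGACGAGAACUGGUGAUGGG-3′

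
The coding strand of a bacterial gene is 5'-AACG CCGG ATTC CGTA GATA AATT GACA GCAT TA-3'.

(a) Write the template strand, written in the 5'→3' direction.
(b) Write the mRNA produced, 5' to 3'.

(a) 5'-TAATGCTGTCAATTTATCTACGGAATCCGGCGTT-3'
(b) 5'-AACGCCGGAUUCCGUAGAUAAAUUGACAGCAUUA-3'

(a) The template strand is the reverse complement of the coding strand: complement TTGCGGCCTAAGGCATCTATTTAACTGTCGTAAT, then reverse.
(b) mRNA matches the coding strand with T→U.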